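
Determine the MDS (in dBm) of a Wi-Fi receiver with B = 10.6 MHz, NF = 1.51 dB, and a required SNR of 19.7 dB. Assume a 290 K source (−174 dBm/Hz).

Sensitivity = −174 + 10 log₁₀(B) + NF + SNR_min
= −174 + 70.25 + 1.51 + 19.7
= −82.54 dBm → −82.5 dBm

−82.5 dBm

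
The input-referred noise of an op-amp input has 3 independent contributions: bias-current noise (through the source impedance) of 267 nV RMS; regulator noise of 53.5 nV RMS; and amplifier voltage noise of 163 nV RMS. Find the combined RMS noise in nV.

317 nV

Uncorrelated sources add in power (mean-square): V_tot = √(ΣV_i²)
V_tot = √[(2.67×10⁻⁷)² + (5.35×10⁻⁸)² + (1.63×10⁻⁷)²] = 3.17×10⁻⁷ V = 317 nV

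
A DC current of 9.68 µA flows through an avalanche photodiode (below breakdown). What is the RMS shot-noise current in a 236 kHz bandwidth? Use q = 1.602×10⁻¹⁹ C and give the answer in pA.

I_n = √(2qI·B)
2qI·B = 2 × 1.602×10⁻¹⁹ × 9.68×10⁻⁶ × 2.36×10⁵ = 7.32×10⁻¹⁹ A²
I_n = √(7.32×10⁻¹⁹) = 8.56×10⁻¹⁰ A = 856 pA

856 pA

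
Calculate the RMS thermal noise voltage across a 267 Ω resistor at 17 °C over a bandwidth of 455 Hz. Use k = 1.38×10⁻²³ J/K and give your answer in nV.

44.1 nV

T = 17 °C + 273.15 = 290.15 K
V_n = √(4kTRB)
4kTRB = 4 × 1.38×10⁻²³ × 290.15 × 2.67×10² × 4.55×10² = 1.95×10⁻¹⁵ V²
V_n = √(1.95×10⁻¹⁵) = 4.41×10⁻⁸ V = 44.1 nV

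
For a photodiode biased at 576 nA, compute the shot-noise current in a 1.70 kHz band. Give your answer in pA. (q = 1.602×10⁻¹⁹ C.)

I_n = √(2qI·B)
2qI·B = 2 × 1.602×10⁻¹⁹ × 5.76×10⁻⁷ × 1.70×10³ = 3.14×10⁻²² A²
I_n = √(3.14×10⁻²²) = 1.77×10⁻¹¹ A = 17.7 pA

17.7 pA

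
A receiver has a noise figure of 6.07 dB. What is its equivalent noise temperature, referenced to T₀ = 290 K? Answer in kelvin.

883 K

F = 10^(6.07/10) = 4.04576
T_e = (F − 1)·T₀ = (4.04576 − 1) × 290 = 883 K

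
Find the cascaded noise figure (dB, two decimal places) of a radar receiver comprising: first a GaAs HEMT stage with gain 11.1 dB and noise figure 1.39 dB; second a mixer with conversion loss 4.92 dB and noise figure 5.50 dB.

1.97 dB

Convert to linear (a loss of L dB is a gain of −L dB): F_i = 10^(NF_i/10), G_i = 10^(G_i,dB/10)
  Stage 1: F_1 = 10^(1.39/10) = 1.377, G_1 = 10^(11.1/10) = 12.88
  Stage 2: F_2 = 10^(5.50/10) = 3.548, G_2 = 10^(−4.92/10) = 0.3221
Friis cascade:
  F = 1.377 + (3.548 − 1)/12.88 = 1.575
NF = 10 log₁₀(1.575) = 1.97 dB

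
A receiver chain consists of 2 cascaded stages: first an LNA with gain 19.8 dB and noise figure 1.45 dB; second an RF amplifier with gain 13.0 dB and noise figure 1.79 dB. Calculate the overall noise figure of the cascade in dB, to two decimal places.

1.47 dB

Convert to linear (a loss of L dB is a gain of −L dB): F_i = 10^(NF_i/10), G_i = 10^(G_i,dB/10)
  Stage 1: F_1 = 10^(1.45/10) = 1.396, G_1 = 10^(19.8/10) = 95.50
  Stage 2: F_2 = 10^(1.79/10) = 1.510, G_2 = 10^(13.0/10) = 19.95
Friis cascade:
  F = 1.396 + (1.510 − 1)/95.50 = 1.402
NF = 10 log₁₀(1.402) = 1.47 dB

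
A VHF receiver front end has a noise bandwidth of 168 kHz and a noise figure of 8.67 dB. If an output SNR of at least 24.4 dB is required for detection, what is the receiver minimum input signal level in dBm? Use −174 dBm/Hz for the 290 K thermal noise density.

Sensitivity = −174 + 10 log₁₀(B) + NF + SNR_min
= −174 + 52.25 + 8.67 + 24.4
= −88.68 dBm → −88.7 dBm

−88.7 dBm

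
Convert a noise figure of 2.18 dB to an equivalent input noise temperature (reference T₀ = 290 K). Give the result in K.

F = 10^(2.18/10) = 1.65196
T_e = (F − 1)·T₀ = (1.65196 − 1) × 290 = 189 K

189 K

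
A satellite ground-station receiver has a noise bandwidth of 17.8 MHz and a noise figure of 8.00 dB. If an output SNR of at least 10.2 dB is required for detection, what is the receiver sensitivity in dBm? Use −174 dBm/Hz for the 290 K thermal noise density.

−83.3 dBm

Sensitivity = −174 + 10 log₁₀(B) + NF + SNR_min
= −174 + 72.5 + 8.00 + 10.2
= −83.30 dBm → −83.3 dBm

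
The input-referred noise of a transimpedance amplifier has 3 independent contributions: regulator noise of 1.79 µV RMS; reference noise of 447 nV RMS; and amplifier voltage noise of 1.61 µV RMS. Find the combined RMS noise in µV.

Uncorrelated sources add in power (mean-square): V_tot = √(ΣV_i²)
V_tot = √[(1.79×10⁻⁶)² + (4.47×10⁻⁷)² + (1.61×10⁻⁶)²] = 2.45×10⁻⁶ V = 2.45 µV

2.45 µV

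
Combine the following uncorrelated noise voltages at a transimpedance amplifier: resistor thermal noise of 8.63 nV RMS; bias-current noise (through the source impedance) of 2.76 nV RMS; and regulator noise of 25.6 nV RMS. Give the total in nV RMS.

Uncorrelated sources add in power (mean-square): V_tot = √(ΣV_i²)
V_tot = √[(8.63×10⁻⁹)² + (2.76×10⁻⁹)² + (2.56×10⁻⁸)²] = 2.72×10⁻⁸ V = 27.2 nV

27.2 nV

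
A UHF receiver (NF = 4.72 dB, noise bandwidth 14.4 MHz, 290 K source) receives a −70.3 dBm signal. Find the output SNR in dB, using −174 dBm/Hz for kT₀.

Noise floor: N = −174 + 10 log₁₀(B) + NF
10 log₁₀(1.44×10⁷) = 71.58 dB
N = −174 + 71.58 + 4.72 = −97.70 dBm
SNR = P_sig − N = −70.3 − (−97.70) = 27.40 dB → 27.4 dB

27.4 dB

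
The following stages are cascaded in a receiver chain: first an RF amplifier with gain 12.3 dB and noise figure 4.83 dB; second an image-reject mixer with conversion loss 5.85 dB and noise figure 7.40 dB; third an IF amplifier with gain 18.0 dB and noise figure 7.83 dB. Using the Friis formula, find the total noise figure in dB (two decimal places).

Convert to linear (a loss of L dB is a gain of −L dB): F_i = 10^(NF_i/10), G_i = 10^(G_i,dB/10)
  Stage 1: F_1 = 10^(4.83/10) = 3.041, G_1 = 10^(12.3/10) = 16.98
  Stage 2: F_2 = 10^(7.40/10) = 5.495, G_2 = 10^(−5.85/10) = 0.2600
  Stage 3: F_3 = 10^(7.83/10) = 6.067, G_3 = 10^(18.0/10) = 63.10
Friis cascade:
  F = 3.041 + (5.495 − 1)/16.98 + (6.067 − 1)/4.416 = 4.453
NF = 10 log₁₀(4.453) = 6.49 dB

6.49 dB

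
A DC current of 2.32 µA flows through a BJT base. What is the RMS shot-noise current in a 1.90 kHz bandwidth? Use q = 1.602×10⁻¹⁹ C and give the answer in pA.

37.6 pA

I_n = √(2qI·B)
2qI·B = 2 × 1.602×10⁻¹⁹ × 2.32×10⁻⁶ × 1.90×10³ = 1.41×10⁻²¹ A²
I_n = √(1.41×10⁻²¹) = 3.76×10⁻¹¹ A = 37.6 pA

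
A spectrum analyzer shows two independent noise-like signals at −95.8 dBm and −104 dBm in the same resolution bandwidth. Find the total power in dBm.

−95.2 dBm

Convert to linear, add, convert back:
P₁ = 2.63×10⁻¹³ W, P₂ = 3.98×10⁻¹⁴ W
P_tot = 3.03×10⁻¹³ W → 10 log₁₀(P_tot / 10⁻³) = −95.2 dBm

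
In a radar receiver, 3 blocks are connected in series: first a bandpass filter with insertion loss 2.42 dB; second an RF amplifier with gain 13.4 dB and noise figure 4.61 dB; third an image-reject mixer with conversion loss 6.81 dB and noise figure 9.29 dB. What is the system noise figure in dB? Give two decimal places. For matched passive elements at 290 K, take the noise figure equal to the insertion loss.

7.52 dB

Convert to linear (a loss of L dB is a gain of −L dB): F_i = 10^(NF_i/10), G_i = 10^(G_i,dB/10)
  Stage 1: F_1 = 10^(2.42/10) = 1.746, G_1 = 10^(−2.42/10) = 0.5728
  Stage 2: F_2 = 10^(4.61/10) = 2.891, G_2 = 10^(13.4/10) = 21.88
  Stage 3: F_3 = 10^(9.29/10) = 8.492, G_3 = 10^(−6.81/10) = 0.2084
Friis cascade:
  F = 1.746 + (2.891 − 1)/0.5728 + (8.492 − 1)/12.53 = 5.644
NF = 10 log₁₀(5.644) = 7.52 dB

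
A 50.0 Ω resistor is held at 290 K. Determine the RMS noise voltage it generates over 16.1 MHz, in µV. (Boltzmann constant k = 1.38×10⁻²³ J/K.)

V_n = √(4kTRB)
4kTRB = 4 × 1.38×10⁻²³ × 290 × 5.00×10¹ × 1.61×10⁷ = 1.29×10⁻¹¹ V²
V_n = √(1.29×10⁻¹¹) = 3.59×10⁻⁶ V = 3.59 µV

3.59 µV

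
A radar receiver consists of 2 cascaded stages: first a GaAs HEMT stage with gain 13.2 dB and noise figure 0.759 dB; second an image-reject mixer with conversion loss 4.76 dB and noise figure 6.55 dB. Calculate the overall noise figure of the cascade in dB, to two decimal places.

Convert to linear (a loss of L dB is a gain of −L dB): F_i = 10^(NF_i/10), G_i = 10^(G_i,dB/10)
  Stage 1: F_1 = 10^(0.759/10) = 1.191, G_1 = 10^(13.2/10) = 20.89
  Stage 2: F_2 = 10^(6.55/10) = 4.519, G_2 = 10^(−4.76/10) = 0.3342
Friis cascade:
  F = 1.191 + (4.519 − 1)/20.89 = 1.359
NF = 10 log₁₀(1.359) = 1.33 dB

1.33 dB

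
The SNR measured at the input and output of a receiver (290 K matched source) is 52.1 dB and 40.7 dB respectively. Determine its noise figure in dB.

NF (dB) = SNR_in(dB) − SNR_out(dB) when the source is at T₀
NF = 52.1 − 40.7 = 11.4 dB

11.4 dB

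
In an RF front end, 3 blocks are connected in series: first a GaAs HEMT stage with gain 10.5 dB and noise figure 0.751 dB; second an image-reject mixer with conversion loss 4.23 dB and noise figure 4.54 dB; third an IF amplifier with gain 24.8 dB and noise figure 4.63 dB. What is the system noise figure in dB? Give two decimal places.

Convert to linear (a loss of L dB is a gain of −L dB): F_i = 10^(NF_i/10), G_i = 10^(G_i,dB/10)
  Stage 1: F_1 = 10^(0.751/10) = 1.189, G_1 = 10^(10.5/10) = 11.22
  Stage 2: F_2 = 10^(4.54/10) = 2.844, G_2 = 10^(−4.23/10) = 0.3776
  Stage 3: F_3 = 10^(4.63/10) = 2.904, G_3 = 10^(24.8/10) = 302.0
Friis cascade:
  F = 1.189 + (2.844 − 1)/11.22 + (2.904 − 1)/4.236 = 1.803
NF = 10 log₁₀(1.803) = 2.56 dB

2.56 dB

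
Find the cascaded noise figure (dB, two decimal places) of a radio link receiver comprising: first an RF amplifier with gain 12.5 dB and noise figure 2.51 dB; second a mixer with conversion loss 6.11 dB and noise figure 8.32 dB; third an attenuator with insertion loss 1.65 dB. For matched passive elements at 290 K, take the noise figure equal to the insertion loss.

Convert to linear (a loss of L dB is a gain of −L dB): F_i = 10^(NF_i/10), G_i = 10^(G_i,dB/10)
  Stage 1: F_1 = 10^(2.51/10) = 1.782, G_1 = 10^(12.5/10) = 17.78
  Stage 2: F_2 = 10^(8.32/10) = 6.792, G_2 = 10^(−6.11/10) = 0.2449
  Stage 3: F_3 = 10^(1.65/10) = 1.462, G_3 = 10^(−1.65/10) = 0.6839
Friis cascade:
  F = 1.782 + (6.792 − 1)/17.78 + (1.462 − 1)/4.355 = 2.214
NF = 10 log₁₀(2.214) = 3.45 dB

3.45 dB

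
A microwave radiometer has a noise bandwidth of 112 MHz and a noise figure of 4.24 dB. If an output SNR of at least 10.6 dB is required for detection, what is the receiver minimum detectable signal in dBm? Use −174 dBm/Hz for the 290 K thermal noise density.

−78.7 dBm

Sensitivity = −174 + 10 log₁₀(B) + NF + SNR_min
= −174 + 80.49 + 4.24 + 10.6
= −78.67 dBm → −78.7 dBm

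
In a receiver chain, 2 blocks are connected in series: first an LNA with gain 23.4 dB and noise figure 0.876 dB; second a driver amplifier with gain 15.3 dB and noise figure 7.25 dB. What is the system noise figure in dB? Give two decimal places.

Convert to linear (a loss of L dB is a gain of −L dB): F_i = 10^(NF_i/10), G_i = 10^(G_i,dB/10)
  Stage 1: F_1 = 10^(0.876/10) = 1.223, G_1 = 10^(23.4/10) = 218.8
  Stage 2: F_2 = 10^(7.25/10) = 5.309, G_2 = 10^(15.3/10) = 33.88
Friis cascade:
  F = 1.223 + (5.309 − 1)/218.8 = 1.243
NF = 10 log₁₀(1.243) = 0.95 dB

0.95 dB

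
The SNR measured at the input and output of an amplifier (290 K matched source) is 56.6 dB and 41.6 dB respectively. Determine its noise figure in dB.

NF (dB) = SNR_in(dB) − SNR_out(dB) when the source is at T₀
NF = 56.6 − 41.6 = 15.0 dB

15.0 dB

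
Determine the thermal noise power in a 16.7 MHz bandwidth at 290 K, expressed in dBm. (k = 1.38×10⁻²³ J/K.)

−101.8 dBm

P_n = kTB = 1.38×10⁻²³ × 290 × 1.67×10⁷ = 6.68×10⁻¹⁴ W
In dBm: 10 log₁₀(6.68×10⁻¹⁴ / 10⁻³) = −101.8 dBm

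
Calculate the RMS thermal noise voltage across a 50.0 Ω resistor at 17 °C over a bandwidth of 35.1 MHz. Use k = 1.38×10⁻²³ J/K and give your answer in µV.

5.30 µV

T = 17 °C + 273.15 = 290.15 K
V_n = √(4kTRB)
4kTRB = 4 × 1.38×10⁻²³ × 290.15 × 5.00×10¹ × 3.51×10⁷ = 2.81×10⁻¹¹ V²
V_n = √(2.81×10⁻¹¹) = 5.30×10⁻⁶ V = 5.30 µV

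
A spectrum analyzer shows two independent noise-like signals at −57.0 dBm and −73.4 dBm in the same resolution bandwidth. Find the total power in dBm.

−56.9 dBm

Convert to linear, add, convert back:
P₁ = 2.00×10⁻⁹ W, P₂ = 4.57×10⁻¹¹ W
P_tot = 2.04×10⁻⁹ W → 10 log₁₀(P_tot / 10⁻³) = −56.9 dBm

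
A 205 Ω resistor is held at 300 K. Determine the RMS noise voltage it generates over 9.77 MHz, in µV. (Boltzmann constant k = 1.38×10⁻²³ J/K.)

V_n = √(4kTRB)
4kTRB = 4 × 1.38×10⁻²³ × 300 × 2.05×10² × 9.77×10⁶ = 3.32×10⁻¹¹ V²
V_n = √(3.32×10⁻¹¹) = 5.76×10⁻⁶ V = 5.76 µV

5.76 µV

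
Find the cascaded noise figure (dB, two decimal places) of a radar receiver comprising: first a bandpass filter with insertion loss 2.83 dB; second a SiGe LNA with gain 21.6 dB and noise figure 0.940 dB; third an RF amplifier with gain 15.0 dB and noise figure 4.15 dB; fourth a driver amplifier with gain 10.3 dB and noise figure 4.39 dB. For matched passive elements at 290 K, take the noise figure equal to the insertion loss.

Convert to linear (a loss of L dB is a gain of −L dB): F_i = 10^(NF_i/10), G_i = 10^(G_i,dB/10)
  Stage 1: F_1 = 10^(2.83/10) = 1.919, G_1 = 10^(−2.83/10) = 0.5212
  Stage 2: F_2 = 10^(0.940/10) = 1.242, G_2 = 10^(21.6/10) = 144.5
  Stage 3: F_3 = 10^(4.15/10) = 2.600, G_3 = 10^(15.0/10) = 31.62
  Stage 4: F_4 = 10^(4.39/10) = 2.748, G_4 = 10^(10.3/10) = 10.72
Friis cascade:
  F = 1.919 + (1.242 − 1)/0.5212 + (2.600 − 1)/75.34 + (2.748 − 1)/2382 = 2.404
NF = 10 log₁₀(2.404) = 3.81 dB

3.81 dB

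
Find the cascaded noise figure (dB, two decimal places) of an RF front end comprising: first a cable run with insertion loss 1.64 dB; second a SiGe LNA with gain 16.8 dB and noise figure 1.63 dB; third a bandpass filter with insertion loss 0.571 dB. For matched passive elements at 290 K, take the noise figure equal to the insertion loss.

Convert to linear (a loss of L dB is a gain of −L dB): F_i = 10^(NF_i/10), G_i = 10^(G_i,dB/10)
  Stage 1: F_1 = 10^(1.64/10) = 1.459, G_1 = 10^(−1.64/10) = 0.6855
  Stage 2: F_2 = 10^(1.63/10) = 1.455, G_2 = 10^(16.8/10) = 47.86
  Stage 3: F_3 = 10^(0.571/10) = 1.141, G_3 = 10^(−0.571/10) = 0.8768
Friis cascade:
  F = 1.459 + (1.455 − 1)/0.6855 + (1.141 − 1)/32.81 = 2.128
NF = 10 log₁₀(2.128) = 3.28 dB

3.28 dB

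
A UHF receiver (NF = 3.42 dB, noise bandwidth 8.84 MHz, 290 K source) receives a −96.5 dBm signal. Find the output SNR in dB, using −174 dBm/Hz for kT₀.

Noise floor: N = −174 + 10 log₁₀(B) + NF
10 log₁₀(8.84×10⁶) = 69.46 dB
N = −174 + 69.46 + 3.42 = −101.12 dBm
SNR = P_sig − N = −96.5 − (−101.12) = 4.62 dB → 4.6 dB

4.6 dB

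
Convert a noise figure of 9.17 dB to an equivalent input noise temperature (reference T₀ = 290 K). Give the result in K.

2106 K

F = 10^(9.17/10) = 8.26038
T_e = (F − 1)·T₀ = (8.26038 − 1) × 290 = 2106 K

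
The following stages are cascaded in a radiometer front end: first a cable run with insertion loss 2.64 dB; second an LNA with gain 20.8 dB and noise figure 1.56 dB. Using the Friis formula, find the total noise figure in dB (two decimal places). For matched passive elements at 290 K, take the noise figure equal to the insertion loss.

4.20 dB

Convert to linear (a loss of L dB is a gain of −L dB): F_i = 10^(NF_i/10), G_i = 10^(G_i,dB/10)
  Stage 1: F_1 = 10^(2.64/10) = 1.837, G_1 = 10^(−2.64/10) = 0.5445
  Stage 2: F_2 = 10^(1.56/10) = 1.432, G_2 = 10^(20.8/10) = 120.2
Friis cascade:
  F = 1.837 + (1.432 − 1)/0.5445 = 2.630
NF = 10 log₁₀(2.630) = 4.20 dB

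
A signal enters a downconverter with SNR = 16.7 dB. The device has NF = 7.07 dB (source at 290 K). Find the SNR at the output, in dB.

By definition F = SNR_in/SNR_out, so in dB: SNR_out = SNR_in − NF
SNR_out = 16.7 − 7.07 = 9.63 dB

9.63 dB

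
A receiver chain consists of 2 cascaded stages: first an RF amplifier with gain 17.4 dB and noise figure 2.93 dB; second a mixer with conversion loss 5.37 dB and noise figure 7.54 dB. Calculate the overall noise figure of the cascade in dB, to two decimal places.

3.11 dB

Convert to linear (a loss of L dB is a gain of −L dB): F_i = 10^(NF_i/10), G_i = 10^(G_i,dB/10)
  Stage 1: F_1 = 10^(2.93/10) = 1.963, G_1 = 10^(17.4/10) = 54.95
  Stage 2: F_2 = 10^(7.54/10) = 5.675, G_2 = 10^(−5.37/10) = 0.2904
Friis cascade:
  F = 1.963 + (5.675 − 1)/54.95 = 2.048
NF = 10 log₁₀(2.048) = 3.11 dB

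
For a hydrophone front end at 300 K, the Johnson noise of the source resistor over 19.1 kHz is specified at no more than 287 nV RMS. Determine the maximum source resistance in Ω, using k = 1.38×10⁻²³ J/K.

Johnson–Nyquist: V_n = √(4kTRB) ⇒ R = V_n² / (4kTB)
4kTB = 4 × 1.38×10⁻²³ × 300 × 1.91×10⁴ = 3.16×10⁻¹⁶
R = (2.87×10⁻⁷)² / 3.16×10⁻¹⁶ = 2.60×10² Ω = 260 Ω

260 Ω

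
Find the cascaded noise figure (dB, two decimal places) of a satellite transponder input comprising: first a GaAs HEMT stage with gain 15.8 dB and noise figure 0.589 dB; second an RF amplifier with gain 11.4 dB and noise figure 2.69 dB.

Convert to linear (a loss of L dB is a gain of −L dB): F_i = 10^(NF_i/10), G_i = 10^(G_i,dB/10)
  Stage 1: F_1 = 10^(0.589/10) = 1.145, G_1 = 10^(15.8/10) = 38.02
  Stage 2: F_2 = 10^(2.69/10) = 1.858, G_2 = 10^(11.4/10) = 13.80
Friis cascade:
  F = 1.145 + (1.858 − 1)/38.02 = 1.168
NF = 10 log₁₀(1.168) = 0.67 dB

0.67 dB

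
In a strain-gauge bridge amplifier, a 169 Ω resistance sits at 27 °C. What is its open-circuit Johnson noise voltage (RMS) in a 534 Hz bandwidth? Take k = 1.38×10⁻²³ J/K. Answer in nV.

38.7 nV

T = 27 °C + 273.15 = 300.15 K
V_n = √(4kTRB)
4kTRB = 4 × 1.38×10⁻²³ × 300.15 × 1.69×10² × 5.34×10² = 1.50×10⁻¹⁵ V²
V_n = √(1.50×10⁻¹⁵) = 3.87×10⁻⁸ V = 38.7 nV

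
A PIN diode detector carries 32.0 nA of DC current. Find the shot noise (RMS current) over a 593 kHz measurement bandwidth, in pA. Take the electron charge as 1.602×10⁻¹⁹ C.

I_n = √(2qI·B)
2qI·B = 2 × 1.602×10⁻¹⁹ × 3.20×10⁻⁸ × 5.93×10⁵ = 6.08×10⁻²¹ A²
I_n = √(6.08×10⁻²¹) = 7.80×10⁻¹¹ A = 78.0 pA

78.0 pA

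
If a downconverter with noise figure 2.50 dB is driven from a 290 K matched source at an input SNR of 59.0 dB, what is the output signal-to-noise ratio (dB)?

56.50 dB

By definition F = SNR_in/SNR_out, so in dB: SNR_out = SNR_in − NF
SNR_out = 59.0 − 2.50 = 56.50 dB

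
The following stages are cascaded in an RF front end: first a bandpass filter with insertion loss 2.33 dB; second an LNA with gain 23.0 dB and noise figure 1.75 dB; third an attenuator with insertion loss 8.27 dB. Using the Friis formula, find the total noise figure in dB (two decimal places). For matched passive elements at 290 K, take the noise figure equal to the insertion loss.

4.16 dB

Convert to linear (a loss of L dB is a gain of −L dB): F_i = 10^(NF_i/10), G_i = 10^(G_i,dB/10)
  Stage 1: F_1 = 10^(2.33/10) = 1.710, G_1 = 10^(−2.33/10) = 0.5848
  Stage 2: F_2 = 10^(1.75/10) = 1.496, G_2 = 10^(23.0/10) = 199.5
  Stage 3: F_3 = 10^(8.27/10) = 6.714, G_3 = 10^(−8.27/10) = 0.1489
Friis cascade:
  F = 1.710 + (1.496 − 1)/0.5848 + (6.714 − 1)/116.7 = 2.608
NF = 10 log₁₀(2.608) = 4.16 dB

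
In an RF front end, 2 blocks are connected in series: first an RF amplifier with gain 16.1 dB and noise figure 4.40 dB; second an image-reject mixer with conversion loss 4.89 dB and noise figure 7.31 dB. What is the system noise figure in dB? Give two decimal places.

4.57 dB

Convert to linear (a loss of L dB is a gain of −L dB): F_i = 10^(NF_i/10), G_i = 10^(G_i,dB/10)
  Stage 1: F_1 = 10^(4.40/10) = 2.754, G_1 = 10^(16.1/10) = 40.74
  Stage 2: F_2 = 10^(7.31/10) = 5.383, G_2 = 10^(−4.89/10) = 0.3243
Friis cascade:
  F = 2.754 + (5.383 − 1)/40.74 = 2.862
NF = 10 log₁₀(2.862) = 4.57 dB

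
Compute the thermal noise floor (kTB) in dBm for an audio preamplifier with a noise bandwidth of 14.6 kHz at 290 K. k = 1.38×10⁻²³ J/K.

P_n = kTB = 1.38×10⁻²³ × 290 × 1.46×10⁴ = 5.84×10⁻¹⁷ W
In dBm: 10 log₁₀(5.84×10⁻¹⁷ / 10⁻³) = −132.3 dBm

−132.3 dBm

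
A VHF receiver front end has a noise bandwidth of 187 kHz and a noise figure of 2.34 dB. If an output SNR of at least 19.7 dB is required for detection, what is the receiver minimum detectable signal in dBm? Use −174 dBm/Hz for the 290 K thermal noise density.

−99.2 dBm

Sensitivity = −174 + 10 log₁₀(B) + NF + SNR_min
= −174 + 52.72 + 2.34 + 19.7
= −99.24 dBm → −99.2 dBm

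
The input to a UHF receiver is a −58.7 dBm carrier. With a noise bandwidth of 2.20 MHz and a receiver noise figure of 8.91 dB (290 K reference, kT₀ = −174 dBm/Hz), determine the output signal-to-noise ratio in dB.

Noise floor: N = −174 + 10 log₁₀(B) + NF
10 log₁₀(2.20×10⁶) = 63.42 dB
N = −174 + 63.42 + 8.91 = −101.67 dBm
SNR = P_sig − N = −58.7 − (−101.67) = 42.97 dB → 43.0 dB

43.0 dB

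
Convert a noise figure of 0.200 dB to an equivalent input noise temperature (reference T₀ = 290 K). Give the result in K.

F = 10^(0.200/10) = 1.04713
T_e = (F − 1)·T₀ = (1.04713 − 1) × 290 = 13.7 K

13.7 K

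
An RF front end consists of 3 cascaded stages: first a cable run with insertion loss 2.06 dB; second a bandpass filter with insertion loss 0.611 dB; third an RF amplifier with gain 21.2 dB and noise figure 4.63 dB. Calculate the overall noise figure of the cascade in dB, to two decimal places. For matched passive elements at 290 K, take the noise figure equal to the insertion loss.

7.30 dB

Convert to linear (a loss of L dB is a gain of −L dB): F_i = 10^(NF_i/10), G_i = 10^(G_i,dB/10)
  Stage 1: F_1 = 10^(2.06/10) = 1.607, G_1 = 10^(−2.06/10) = 0.6223
  Stage 2: F_2 = 10^(0.611/10) = 1.151, G_2 = 10^(−0.611/10) = 0.8688
  Stage 3: F_3 = 10^(4.63/10) = 2.904, G_3 = 10^(21.2/10) = 131.8
Friis cascade:
  F = 1.607 + (1.151 − 1)/0.6223 + (2.904 − 1)/0.5406 = 5.372
NF = 10 log₁₀(5.372) = 7.30 dB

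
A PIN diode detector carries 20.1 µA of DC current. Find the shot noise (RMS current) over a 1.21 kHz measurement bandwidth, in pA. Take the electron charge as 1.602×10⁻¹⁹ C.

88.3 pA

I_n = √(2qI·B)
2qI·B = 2 × 1.602×10⁻¹⁹ × 2.01×10⁻⁵ × 1.21×10³ = 7.79×10⁻²¹ A²
I_n = √(7.79×10⁻²¹) = 8.83×10⁻¹¹ A = 88.3 pA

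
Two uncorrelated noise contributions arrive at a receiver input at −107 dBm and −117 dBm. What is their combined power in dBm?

−106.6 dBm

Convert to linear, add, convert back:
P₁ = 2.00×10⁻¹⁴ W, P₂ = 2.00×10⁻¹⁵ W
P_tot = 2.19×10⁻¹⁴ W → 10 log₁₀(P_tot / 10⁻³) = −106.6 dBm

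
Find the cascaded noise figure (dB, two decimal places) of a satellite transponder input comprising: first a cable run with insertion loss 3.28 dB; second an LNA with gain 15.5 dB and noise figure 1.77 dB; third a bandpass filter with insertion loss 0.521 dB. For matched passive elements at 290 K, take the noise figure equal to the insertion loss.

Convert to linear (a loss of L dB is a gain of −L dB): F_i = 10^(NF_i/10), G_i = 10^(G_i,dB/10)
  Stage 1: F_1 = 10^(3.28/10) = 2.128, G_1 = 10^(−3.28/10) = 0.4699
  Stage 2: F_2 = 10^(1.77/10) = 1.503, G_2 = 10^(15.5/10) = 35.48
  Stage 3: F_3 = 10^(0.521/10) = 1.127, G_3 = 10^(−0.521/10) = 0.8870
Friis cascade:
  F = 2.128 + (1.503 − 1)/0.4699 + (1.127 − 1)/16.67 = 3.207
NF = 10 log₁₀(3.207) = 5.06 dB

5.06 dB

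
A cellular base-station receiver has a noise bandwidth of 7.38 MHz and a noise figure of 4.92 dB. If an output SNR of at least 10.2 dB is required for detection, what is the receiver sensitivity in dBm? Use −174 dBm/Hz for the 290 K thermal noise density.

−90.2 dBm

Sensitivity = −174 + 10 log₁₀(B) + NF + SNR_min
= −174 + 68.68 + 4.92 + 10.2
= −90.20 dBm → −90.2 dBm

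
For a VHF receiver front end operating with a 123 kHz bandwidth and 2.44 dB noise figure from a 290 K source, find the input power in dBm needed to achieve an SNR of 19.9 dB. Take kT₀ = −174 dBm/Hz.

Sensitivity = −174 + 10 log₁₀(B) + NF + SNR_min
= −174 + 50.9 + 2.44 + 19.9
= −100.76 dBm → −100.8 dBm

−100.8 dBm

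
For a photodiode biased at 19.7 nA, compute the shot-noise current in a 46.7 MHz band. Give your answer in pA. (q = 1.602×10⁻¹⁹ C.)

I_n = √(2qI·B)
2qI·B = 2 × 1.602×10⁻¹⁹ × 1.97×10⁻⁸ × 4.67×10⁷ = 2.95×10⁻¹⁹ A²
I_n = √(2.95×10⁻¹⁹) = 5.43×10⁻¹⁰ A = 543 pA

543 pA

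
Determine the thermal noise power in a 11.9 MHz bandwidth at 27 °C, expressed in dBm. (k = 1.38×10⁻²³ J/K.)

−103.1 dBm

T = 27 °C + 273.15 = 300.15 K
P_n = kTB = 1.38×10⁻²³ × 300.15 × 1.19×10⁷ = 4.93×10⁻¹⁴ W
In dBm: 10 log₁₀(4.93×10⁻¹⁴ / 10⁻³) = −103.1 dBm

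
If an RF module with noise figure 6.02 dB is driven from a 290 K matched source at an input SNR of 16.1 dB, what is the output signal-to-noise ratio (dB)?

10.08 dB

By definition F = SNR_in/SNR_out, so in dB: SNR_out = SNR_in − NF
SNR_out = 16.1 − 6.02 = 10.08 dB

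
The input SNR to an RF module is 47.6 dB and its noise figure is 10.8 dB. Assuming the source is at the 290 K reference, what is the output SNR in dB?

36.8 dB

By definition F = SNR_in/SNR_out, so in dB: SNR_out = SNR_in − NF
SNR_out = 47.6 − 10.8 = 36.8 dB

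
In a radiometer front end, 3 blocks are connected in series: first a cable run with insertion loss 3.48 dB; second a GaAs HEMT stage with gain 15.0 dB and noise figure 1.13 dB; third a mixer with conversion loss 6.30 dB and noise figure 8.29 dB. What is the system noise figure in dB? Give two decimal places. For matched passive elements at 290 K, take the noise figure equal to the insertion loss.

5.18 dB

Convert to linear (a loss of L dB is a gain of −L dB): F_i = 10^(NF_i/10), G_i = 10^(G_i,dB/10)
  Stage 1: F_1 = 10^(3.48/10) = 2.228, G_1 = 10^(−3.48/10) = 0.4487
  Stage 2: F_2 = 10^(1.13/10) = 1.297, G_2 = 10^(15.0/10) = 31.62
  Stage 3: F_3 = 10^(8.29/10) = 6.745, G_3 = 10^(−6.30/10) = 0.2344
Friis cascade:
  F = 2.228 + (1.297 − 1)/0.4487 + (6.745 − 1)/14.19 = 3.296
NF = 10 log₁₀(3.296) = 5.18 dB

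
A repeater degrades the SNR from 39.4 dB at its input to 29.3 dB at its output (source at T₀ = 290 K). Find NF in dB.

NF (dB) = SNR_in(dB) − SNR_out(dB) when the source is at T₀
NF = 39.4 − 29.3 = 10.1 dB

10.1 dB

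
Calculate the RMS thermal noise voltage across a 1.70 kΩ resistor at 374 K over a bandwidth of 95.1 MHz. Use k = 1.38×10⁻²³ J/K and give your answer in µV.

57.8 µV

V_n = √(4kTRB)
4kTRB = 4 × 1.38×10⁻²³ × 374 × 1.70×10³ × 9.51×10⁷ = 3.34×10⁻⁹ V²
V_n = √(3.34×10⁻⁹) = 5.78×10⁻⁵ V = 57.8 µV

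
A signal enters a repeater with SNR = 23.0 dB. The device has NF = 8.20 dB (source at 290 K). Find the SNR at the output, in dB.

14.80 dB

By definition F = SNR_in/SNR_out, so in dB: SNR_out = SNR_in − NF
SNR_out = 23.0 − 8.20 = 14.80 dB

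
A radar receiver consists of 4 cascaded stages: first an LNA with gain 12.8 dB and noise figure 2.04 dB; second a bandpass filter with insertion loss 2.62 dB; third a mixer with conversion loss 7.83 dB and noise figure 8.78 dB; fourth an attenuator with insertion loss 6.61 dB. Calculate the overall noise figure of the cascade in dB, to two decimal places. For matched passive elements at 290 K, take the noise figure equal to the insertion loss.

6.39 dB

Convert to linear (a loss of L dB is a gain of −L dB): F_i = 10^(NF_i/10), G_i = 10^(G_i,dB/10)
  Stage 1: F_1 = 10^(2.04/10) = 1.600, G_1 = 10^(12.8/10) = 19.05
  Stage 2: F_2 = 10^(2.62/10) = 1.828, G_2 = 10^(−2.62/10) = 0.5470
  Stage 3: F_3 = 10^(8.78/10) = 7.551, G_3 = 10^(−7.83/10) = 0.1648
  Stage 4: F_4 = 10^(6.61/10) = 4.581, G_4 = 10^(−6.61/10) = 0.2183
Friis cascade:
  F = 1.600 + (1.828 − 1)/19.05 + (7.551 − 1)/10.42 + (4.581 − 1)/1.718 = 4.356
NF = 10 log₁₀(4.356) = 6.39 dB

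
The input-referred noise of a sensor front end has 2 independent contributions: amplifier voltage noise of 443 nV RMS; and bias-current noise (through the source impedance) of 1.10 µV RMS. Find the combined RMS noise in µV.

Uncorrelated sources add in power (mean-square): V_tot = √(ΣV_i²)
V_tot = √[(4.43×10⁻⁷)² + (1.10×10⁻⁶)²] = 1.19×10⁻⁶ V = 1.19 µV

1.19 µV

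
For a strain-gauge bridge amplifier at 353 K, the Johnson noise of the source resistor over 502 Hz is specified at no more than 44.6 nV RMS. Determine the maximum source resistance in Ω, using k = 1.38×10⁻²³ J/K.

203 Ω

Johnson–Nyquist: V_n = √(4kTRB) ⇒ R = V_n² / (4kTB)
4kTB = 4 × 1.38×10⁻²³ × 353 × 5.02×10² = 9.78×10⁻¹⁸
R = (4.46×10⁻⁸)² / 9.78×10⁻¹⁸ = 2.03×10² Ω = 203 Ω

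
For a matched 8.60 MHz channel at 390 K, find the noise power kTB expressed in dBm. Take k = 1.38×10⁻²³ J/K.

P_n = kTB = 1.38×10⁻²³ × 390 × 8.60×10⁶ = 4.63×10⁻¹⁴ W
In dBm: 10 log₁₀(4.63×10⁻¹⁴ / 10⁻³) = −103.3 dBm

−103.3 dBm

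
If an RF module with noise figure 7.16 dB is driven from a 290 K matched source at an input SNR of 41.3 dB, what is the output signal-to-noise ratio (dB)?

By definition F = SNR_in/SNR_out, so in dB: SNR_out = SNR_in − NF
SNR_out = 41.3 − 7.16 = 34.14 dB

34.14 dB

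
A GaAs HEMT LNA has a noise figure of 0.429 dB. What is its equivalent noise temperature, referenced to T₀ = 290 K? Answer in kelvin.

F = 10^(0.429/10) = 1.10382
T_e = (F − 1)·T₀ = (1.10382 − 1) × 290 = 30.1 K

30.1 K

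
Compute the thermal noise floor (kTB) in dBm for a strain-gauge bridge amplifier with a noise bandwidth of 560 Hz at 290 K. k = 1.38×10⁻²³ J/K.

P_n = kTB = 1.38×10⁻²³ × 290 × 5.60×10² = 2.24×10⁻¹⁸ W
In dBm: 10 log₁₀(2.24×10⁻¹⁸ / 10⁻³) = −146.5 dBm

−146.5 dBm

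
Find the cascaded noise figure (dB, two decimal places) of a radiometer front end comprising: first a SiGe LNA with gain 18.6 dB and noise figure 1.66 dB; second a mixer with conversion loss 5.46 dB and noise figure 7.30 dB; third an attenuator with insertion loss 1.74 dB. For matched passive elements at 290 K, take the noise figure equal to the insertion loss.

1.90 dB

Convert to linear (a loss of L dB is a gain of −L dB): F_i = 10^(NF_i/10), G_i = 10^(G_i,dB/10)
  Stage 1: F_1 = 10^(1.66/10) = 1.466, G_1 = 10^(18.6/10) = 72.44
  Stage 2: F_2 = 10^(7.30/10) = 5.370, G_2 = 10^(−5.46/10) = 0.2844
  Stage 3: F_3 = 10^(1.74/10) = 1.493, G_3 = 10^(−1.74/10) = 0.6699
Friis cascade:
  F = 1.466 + (5.370 − 1)/72.44 + (1.493 − 1)/20.61 = 1.550
NF = 10 log₁₀(1.550) = 1.90 dB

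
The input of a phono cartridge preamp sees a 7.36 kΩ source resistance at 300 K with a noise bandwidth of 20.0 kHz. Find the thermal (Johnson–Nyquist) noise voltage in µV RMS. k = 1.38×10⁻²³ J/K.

V_n = √(4kTRB)
4kTRB = 4 × 1.38×10⁻²³ × 300 × 7.36×10³ × 2.00×10⁴ = 2.44×10⁻¹² V²
V_n = √(2.44×10⁻¹²) = 1.56×10⁻⁶ V = 1.56 µV

1.56 µV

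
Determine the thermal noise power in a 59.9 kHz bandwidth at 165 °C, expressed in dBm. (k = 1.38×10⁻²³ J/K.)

T = 165 °C + 273.15 = 438.15 K
P_n = kTB = 1.38×10⁻²³ × 438.15 × 5.99×10⁴ = 3.62×10⁻¹⁶ W
In dBm: 10 log₁₀(3.62×10⁻¹⁶ / 10⁻³) = −124.4 dBm

−124.4 dBm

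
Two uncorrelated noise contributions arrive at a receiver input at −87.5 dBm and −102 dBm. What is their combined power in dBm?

Convert to linear, add, convert back:
P₁ = 1.78×10⁻¹² W, P₂ = 6.31×10⁻¹⁴ W
P_tot = 1.84×10⁻¹² W → 10 log₁₀(P_tot / 10⁻³) = −87.3 dBm

−87.3 dBm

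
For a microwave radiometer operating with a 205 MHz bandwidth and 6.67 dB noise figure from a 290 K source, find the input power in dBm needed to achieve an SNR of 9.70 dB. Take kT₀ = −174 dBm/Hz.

−74.5 dBm

Sensitivity = −174 + 10 log₁₀(B) + NF + SNR_min
= −174 + 83.12 + 6.67 + 9.70
= −74.51 dBm → −74.5 dBm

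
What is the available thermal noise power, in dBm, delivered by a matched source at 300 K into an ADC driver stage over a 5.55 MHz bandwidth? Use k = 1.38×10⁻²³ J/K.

P_n = kTB = 1.38×10⁻²³ × 300 × 5.55×10⁶ = 2.30×10⁻¹⁴ W
In dBm: 10 log₁₀(2.30×10⁻¹⁴ / 10⁻³) = −106.4 dBm

−106.4 dBm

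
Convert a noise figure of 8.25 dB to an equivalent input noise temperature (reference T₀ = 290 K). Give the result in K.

1648 K

F = 10^(8.25/10) = 6.68344
T_e = (F − 1)·T₀ = (6.68344 − 1) × 290 = 1648 K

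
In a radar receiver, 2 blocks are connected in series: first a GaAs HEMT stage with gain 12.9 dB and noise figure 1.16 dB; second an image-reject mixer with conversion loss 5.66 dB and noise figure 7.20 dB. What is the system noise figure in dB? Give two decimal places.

Convert to linear (a loss of L dB is a gain of −L dB): F_i = 10^(NF_i/10), G_i = 10^(G_i,dB/10)
  Stage 1: F_1 = 10^(1.16/10) = 1.306, G_1 = 10^(12.9/10) = 19.50
  Stage 2: F_2 = 10^(7.20/10) = 5.248, G_2 = 10^(−5.66/10) = 0.2716
Friis cascade:
  F = 1.306 + (5.248 − 1)/19.50 = 1.524
NF = 10 log₁₀(1.524) = 1.83 dB

1.83 dB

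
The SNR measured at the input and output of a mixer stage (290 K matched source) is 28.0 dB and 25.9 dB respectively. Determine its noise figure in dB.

NF (dB) = SNR_in(dB) − SNR_out(dB) when the source is at T₀
NF = 28.0 − 25.9 = 2.1 dB

2.1 dB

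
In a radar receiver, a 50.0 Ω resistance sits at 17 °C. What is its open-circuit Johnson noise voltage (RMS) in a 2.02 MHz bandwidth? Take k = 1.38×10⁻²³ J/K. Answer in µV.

1.27 µV

T = 17 °C + 273.15 = 290.15 K
V_n = √(4kTRB)
4kTRB = 4 × 1.38×10⁻²³ × 290.15 × 5.00×10¹ × 2.02×10⁶ = 1.62×10⁻¹² V²
V_n = √(1.62×10⁻¹²) = 1.27×10⁻⁶ V = 1.27 µV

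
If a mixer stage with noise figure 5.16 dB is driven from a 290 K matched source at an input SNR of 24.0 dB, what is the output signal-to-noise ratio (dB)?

18.84 dB

By definition F = SNR_in/SNR_out, so in dB: SNR_out = SNR_in − NF
SNR_out = 24.0 − 5.16 = 18.84 dB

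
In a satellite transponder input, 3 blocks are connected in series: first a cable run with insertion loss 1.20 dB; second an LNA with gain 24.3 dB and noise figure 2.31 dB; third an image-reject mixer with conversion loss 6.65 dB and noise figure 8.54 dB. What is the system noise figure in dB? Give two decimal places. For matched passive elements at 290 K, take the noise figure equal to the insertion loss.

Convert to linear (a loss of L dB is a gain of −L dB): F_i = 10^(NF_i/10), G_i = 10^(G_i,dB/10)
  Stage 1: F_1 = 10^(1.20/10) = 1.318, G_1 = 10^(−1.20/10) = 0.7586
  Stage 2: F_2 = 10^(2.31/10) = 1.702, G_2 = 10^(24.3/10) = 269.2
  Stage 3: F_3 = 10^(8.54/10) = 7.145, G_3 = 10^(−6.65/10) = 0.2163
Friis cascade:
  F = 1.318 + (1.702 − 1)/0.7586 + (7.145 − 1)/204.2 = 2.274
NF = 10 log₁₀(2.274) = 3.57 dB

3.57 dB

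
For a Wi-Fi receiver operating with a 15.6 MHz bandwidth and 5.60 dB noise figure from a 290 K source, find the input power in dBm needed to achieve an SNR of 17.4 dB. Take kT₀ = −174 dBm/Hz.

−79.1 dBm

Sensitivity = −174 + 10 log₁₀(B) + NF + SNR_min
= −174 + 71.93 + 5.60 + 17.4
= −79.07 dBm → −79.1 dBm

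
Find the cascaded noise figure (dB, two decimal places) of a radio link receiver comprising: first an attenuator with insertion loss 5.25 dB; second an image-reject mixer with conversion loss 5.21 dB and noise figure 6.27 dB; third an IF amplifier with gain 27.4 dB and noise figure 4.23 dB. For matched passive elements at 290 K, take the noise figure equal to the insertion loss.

15.12 dB

Convert to linear (a loss of L dB is a gain of −L dB): F_i = 10^(NF_i/10), G_i = 10^(G_i,dB/10)
  Stage 1: F_1 = 10^(5.25/10) = 3.350, G_1 = 10^(−5.25/10) = 0.2985
  Stage 2: F_2 = 10^(6.27/10) = 4.236, G_2 = 10^(−5.21/10) = 0.3013
  Stage 3: F_3 = 10^(4.23/10) = 2.649, G_3 = 10^(27.4/10) = 549.5
Friis cascade:
  F = 3.350 + (4.236 − 1)/0.2985 + (2.649 − 1)/0.08995 = 32.52
NF = 10 log₁₀(32.52) = 15.12 dB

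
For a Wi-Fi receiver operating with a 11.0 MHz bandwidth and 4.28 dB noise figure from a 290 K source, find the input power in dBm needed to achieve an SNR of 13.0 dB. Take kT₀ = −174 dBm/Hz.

Sensitivity = −174 + 10 log₁₀(B) + NF + SNR_min
= −174 + 70.41 + 4.28 + 13.0
= −86.31 dBm → −86.3 dBm

−86.3 dBm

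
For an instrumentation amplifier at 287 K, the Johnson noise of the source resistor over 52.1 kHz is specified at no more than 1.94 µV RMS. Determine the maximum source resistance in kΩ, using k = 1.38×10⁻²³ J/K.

Johnson–Nyquist: V_n = √(4kTRB) ⇒ R = V_n² / (4kTB)
4kTB = 4 × 1.38×10⁻²³ × 287 × 5.21×10⁴ = 8.25×10⁻¹⁶
R = (1.94×10⁻⁶)² / 8.25×10⁻¹⁶ = 4.56×10³ Ω = 4.56 kΩ

4.56 kΩ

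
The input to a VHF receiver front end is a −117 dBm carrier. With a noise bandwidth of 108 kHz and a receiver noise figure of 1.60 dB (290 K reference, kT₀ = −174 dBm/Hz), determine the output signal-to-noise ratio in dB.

5.1 dB

Noise floor: N = −174 + 10 log₁₀(B) + NF
10 log₁₀(1.08×10⁵) = 50.33 dB
N = −174 + 50.33 + 1.60 = −122.07 dBm
SNR = P_sig − N = −117 − (−122.07) = 5.07 dB → 5.1 dB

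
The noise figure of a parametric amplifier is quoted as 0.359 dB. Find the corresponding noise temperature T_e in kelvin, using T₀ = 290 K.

25.0 K

F = 10^(0.359/10) = 1.08618
T_e = (F − 1)·T₀ = (1.08618 − 1) × 290 = 25.0 K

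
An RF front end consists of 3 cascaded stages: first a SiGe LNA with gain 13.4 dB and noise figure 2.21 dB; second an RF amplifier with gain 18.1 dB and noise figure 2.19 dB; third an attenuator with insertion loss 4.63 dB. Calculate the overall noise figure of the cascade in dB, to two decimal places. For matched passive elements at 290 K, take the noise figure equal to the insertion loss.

2.29 dB

Convert to linear (a loss of L dB is a gain of −L dB): F_i = 10^(NF_i/10), G_i = 10^(G_i,dB/10)
  Stage 1: F_1 = 10^(2.21/10) = 1.663, G_1 = 10^(13.4/10) = 21.88
  Stage 2: F_2 = 10^(2.19/10) = 1.656, G_2 = 10^(18.1/10) = 64.57
  Stage 3: F_3 = 10^(4.63/10) = 2.904, G_3 = 10^(−4.63/10) = 0.3443
Friis cascade:
  F = 1.663 + (1.656 − 1)/21.88 + (2.904 − 1)/1413 = 1.695
NF = 10 log₁₀(1.695) = 2.29 dB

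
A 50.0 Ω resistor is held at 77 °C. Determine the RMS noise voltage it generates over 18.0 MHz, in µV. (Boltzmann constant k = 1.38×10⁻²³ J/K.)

T = 77 °C + 273.15 = 350.15 K
V_n = √(4kTRB)
4kTRB = 4 × 1.38×10⁻²³ × 350.15 × 5.00×10¹ × 1.80×10⁷ = 1.74×10⁻¹¹ V²
V_n = √(1.74×10⁻¹¹) = 4.17×10⁻⁶ V = 4.17 µV

4.17 µV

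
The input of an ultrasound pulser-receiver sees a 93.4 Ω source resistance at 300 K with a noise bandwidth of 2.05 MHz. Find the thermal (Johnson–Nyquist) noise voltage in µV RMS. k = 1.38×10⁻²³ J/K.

1.78 µV

V_n = √(4kTRB)
4kTRB = 4 × 1.38×10⁻²³ × 300 × 9.34×10¹ × 2.05×10⁶ = 3.17×10⁻¹² V²
V_n = √(3.17×10⁻¹²) = 1.78×10⁻⁶ V = 1.78 µV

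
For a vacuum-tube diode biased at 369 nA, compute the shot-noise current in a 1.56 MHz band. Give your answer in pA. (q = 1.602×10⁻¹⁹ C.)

I_n = √(2qI·B)
2qI·B = 2 × 1.602×10⁻¹⁹ × 3.69×10⁻⁷ × 1.56×10⁶ = 1.84×10⁻¹⁹ A²
I_n = √(1.84×10⁻¹⁹) = 4.29×10⁻¹⁰ A = 429 pA

429 pA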